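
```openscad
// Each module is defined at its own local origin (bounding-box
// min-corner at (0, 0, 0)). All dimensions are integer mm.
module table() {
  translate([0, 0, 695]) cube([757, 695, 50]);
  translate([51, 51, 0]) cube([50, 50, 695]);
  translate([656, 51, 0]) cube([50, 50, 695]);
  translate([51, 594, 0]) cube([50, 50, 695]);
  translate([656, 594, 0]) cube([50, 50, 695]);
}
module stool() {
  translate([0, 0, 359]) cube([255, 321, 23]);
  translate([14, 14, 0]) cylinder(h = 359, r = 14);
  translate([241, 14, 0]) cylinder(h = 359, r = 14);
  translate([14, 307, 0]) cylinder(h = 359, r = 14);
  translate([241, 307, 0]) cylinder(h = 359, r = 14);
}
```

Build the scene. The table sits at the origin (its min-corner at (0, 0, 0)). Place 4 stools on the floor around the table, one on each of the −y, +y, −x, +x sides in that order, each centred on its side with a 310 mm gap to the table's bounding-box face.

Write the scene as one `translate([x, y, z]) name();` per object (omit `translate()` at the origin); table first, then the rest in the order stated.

table();
translate([251, -631, 0]) stool();
translate([251, 1005, 0]) stool();
translate([-565, 187, 0]) stool();
translate([1067, 187, 0]) stool();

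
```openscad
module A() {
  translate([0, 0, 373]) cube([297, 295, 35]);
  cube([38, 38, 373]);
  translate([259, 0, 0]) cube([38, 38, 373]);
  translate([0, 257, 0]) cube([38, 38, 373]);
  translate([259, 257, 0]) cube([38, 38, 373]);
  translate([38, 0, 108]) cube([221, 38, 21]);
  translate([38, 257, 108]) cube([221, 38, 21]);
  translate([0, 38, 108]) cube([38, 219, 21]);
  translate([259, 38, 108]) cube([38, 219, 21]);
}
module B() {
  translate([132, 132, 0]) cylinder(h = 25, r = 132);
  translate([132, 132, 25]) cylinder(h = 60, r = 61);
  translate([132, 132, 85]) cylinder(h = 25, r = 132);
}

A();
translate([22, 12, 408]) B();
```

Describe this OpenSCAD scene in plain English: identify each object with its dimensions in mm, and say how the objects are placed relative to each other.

A is a four-legged stool. The seat is a 297×295×35 mm slab whose top surface is at z = 408 mm; four square legs, each 38×38 mm in cross-section, run from the floor (z = 0) to the underside of the seat, each flush with a corner of the seat. Four stretchers, 38 mm wide and 21 mm tall, connect adjacent legs with their undersides at z = 108 mm, each running between the inner faces of the legs it joins and aligned with the legs' outer faces on the other axis.

B is a spool: two coaxial disc flanges of radius 132 mm and thickness 25 mm, joined by a core cylinder of radius 61 mm and height 60 mm. The lower flange rests on z = 0 and the three cylinders share a vertical axis.

The spool is on top of the stool.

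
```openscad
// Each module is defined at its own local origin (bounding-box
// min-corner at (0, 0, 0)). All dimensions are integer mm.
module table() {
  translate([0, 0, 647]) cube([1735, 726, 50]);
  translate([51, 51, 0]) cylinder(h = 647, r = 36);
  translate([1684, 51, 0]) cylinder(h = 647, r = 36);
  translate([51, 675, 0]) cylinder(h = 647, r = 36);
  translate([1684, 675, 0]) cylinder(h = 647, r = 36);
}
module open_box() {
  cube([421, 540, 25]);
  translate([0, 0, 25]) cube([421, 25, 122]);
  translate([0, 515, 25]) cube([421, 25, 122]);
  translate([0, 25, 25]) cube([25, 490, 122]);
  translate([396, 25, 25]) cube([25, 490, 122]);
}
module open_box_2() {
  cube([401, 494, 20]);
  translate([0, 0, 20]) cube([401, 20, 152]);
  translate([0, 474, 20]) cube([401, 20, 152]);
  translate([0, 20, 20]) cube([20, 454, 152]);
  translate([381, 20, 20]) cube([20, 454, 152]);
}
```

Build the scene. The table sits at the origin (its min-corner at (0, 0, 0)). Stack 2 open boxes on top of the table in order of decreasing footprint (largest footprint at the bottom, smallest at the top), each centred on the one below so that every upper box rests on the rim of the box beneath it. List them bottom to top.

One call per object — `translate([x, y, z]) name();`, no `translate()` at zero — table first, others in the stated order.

table();
translate([657, 93, 697]) open_box();
translate([667, 116, 844]) open_box_2();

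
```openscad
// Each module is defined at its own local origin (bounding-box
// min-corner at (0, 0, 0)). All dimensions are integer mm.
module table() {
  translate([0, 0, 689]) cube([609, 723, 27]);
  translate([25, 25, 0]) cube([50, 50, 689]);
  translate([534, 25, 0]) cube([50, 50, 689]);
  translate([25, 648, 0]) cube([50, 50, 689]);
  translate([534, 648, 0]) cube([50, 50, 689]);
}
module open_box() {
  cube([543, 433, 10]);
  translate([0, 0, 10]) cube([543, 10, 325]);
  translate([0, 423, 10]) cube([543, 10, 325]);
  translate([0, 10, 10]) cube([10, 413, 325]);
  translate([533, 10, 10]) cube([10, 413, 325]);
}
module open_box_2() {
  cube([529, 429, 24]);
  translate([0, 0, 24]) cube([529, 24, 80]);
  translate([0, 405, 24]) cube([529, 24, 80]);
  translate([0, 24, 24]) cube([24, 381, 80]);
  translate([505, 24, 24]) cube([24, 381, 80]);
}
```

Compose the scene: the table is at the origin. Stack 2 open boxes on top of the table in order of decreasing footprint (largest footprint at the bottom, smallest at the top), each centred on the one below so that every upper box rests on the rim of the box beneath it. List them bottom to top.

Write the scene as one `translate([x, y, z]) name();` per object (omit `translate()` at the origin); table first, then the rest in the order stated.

table();
translate([33, 145, 716]) open_box();
translate([40, 147, 1051]) open_box_2();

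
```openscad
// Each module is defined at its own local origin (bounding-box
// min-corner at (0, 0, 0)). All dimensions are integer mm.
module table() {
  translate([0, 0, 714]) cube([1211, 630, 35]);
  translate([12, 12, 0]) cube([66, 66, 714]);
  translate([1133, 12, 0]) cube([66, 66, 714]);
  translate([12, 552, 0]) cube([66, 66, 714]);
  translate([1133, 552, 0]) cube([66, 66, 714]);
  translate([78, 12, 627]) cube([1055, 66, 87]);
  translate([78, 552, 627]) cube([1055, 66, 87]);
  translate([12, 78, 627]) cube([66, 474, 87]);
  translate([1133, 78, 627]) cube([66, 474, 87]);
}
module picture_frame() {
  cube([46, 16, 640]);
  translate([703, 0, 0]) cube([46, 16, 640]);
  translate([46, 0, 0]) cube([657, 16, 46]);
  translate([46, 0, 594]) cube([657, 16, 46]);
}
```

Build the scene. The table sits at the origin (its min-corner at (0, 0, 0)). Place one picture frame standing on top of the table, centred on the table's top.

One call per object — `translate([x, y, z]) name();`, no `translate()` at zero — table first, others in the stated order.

table();
translate([231, 307, 749]) picture_frame();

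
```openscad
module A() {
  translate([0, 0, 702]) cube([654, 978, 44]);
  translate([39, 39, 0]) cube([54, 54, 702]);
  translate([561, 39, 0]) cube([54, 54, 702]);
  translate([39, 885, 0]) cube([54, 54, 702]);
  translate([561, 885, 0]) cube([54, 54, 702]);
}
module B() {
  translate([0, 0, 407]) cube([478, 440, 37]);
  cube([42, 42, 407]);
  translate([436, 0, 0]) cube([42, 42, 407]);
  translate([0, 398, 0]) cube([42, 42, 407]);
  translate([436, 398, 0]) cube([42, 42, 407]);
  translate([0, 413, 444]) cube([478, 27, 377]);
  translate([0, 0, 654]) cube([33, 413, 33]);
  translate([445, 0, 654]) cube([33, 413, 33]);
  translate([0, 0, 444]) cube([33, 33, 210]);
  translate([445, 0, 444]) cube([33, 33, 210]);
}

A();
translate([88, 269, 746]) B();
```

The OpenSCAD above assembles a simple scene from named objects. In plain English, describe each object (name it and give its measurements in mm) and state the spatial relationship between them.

A is a table with a 654×978 mm rectangular top, 44 mm thick, top surface at z = 746 mm, supported by four 54×54 mm square legs, each inset 39 mm from the nearest pair of top edges, running from the floor.

B is a chair. The seat is a 478×440×37 mm slab with its top at z = 444 mm, on four 42×42 mm corner legs (flush with the seat edges, standing on z = 0). A flat backrest 27 mm thick, 377 mm tall, spans the full seat width and rises from the seat top along its +y edge, rear face flush with the rear of the seat. Two armrests of 33×33 mm section run along each side from the seat's front edge to the front of the backrest, top faces 243 mm above the seat top and outer faces flush with the seat's x-edges; a 33×33 mm post under the front of each armrest stands on the seat at the front corner.

The chair is on top of the table, centred.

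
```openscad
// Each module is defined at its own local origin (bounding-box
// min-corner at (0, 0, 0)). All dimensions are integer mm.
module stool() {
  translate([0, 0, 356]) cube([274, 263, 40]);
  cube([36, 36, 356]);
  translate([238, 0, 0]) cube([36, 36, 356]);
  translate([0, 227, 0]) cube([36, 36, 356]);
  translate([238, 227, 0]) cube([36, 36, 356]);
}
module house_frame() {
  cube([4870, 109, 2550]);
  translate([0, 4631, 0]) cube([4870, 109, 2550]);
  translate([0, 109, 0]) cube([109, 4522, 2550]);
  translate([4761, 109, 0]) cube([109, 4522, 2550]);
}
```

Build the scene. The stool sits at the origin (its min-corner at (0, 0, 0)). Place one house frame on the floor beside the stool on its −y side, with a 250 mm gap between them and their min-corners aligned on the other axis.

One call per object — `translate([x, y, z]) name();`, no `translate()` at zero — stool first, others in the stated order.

stool();
translate([0, -4990, 0]) house_frame();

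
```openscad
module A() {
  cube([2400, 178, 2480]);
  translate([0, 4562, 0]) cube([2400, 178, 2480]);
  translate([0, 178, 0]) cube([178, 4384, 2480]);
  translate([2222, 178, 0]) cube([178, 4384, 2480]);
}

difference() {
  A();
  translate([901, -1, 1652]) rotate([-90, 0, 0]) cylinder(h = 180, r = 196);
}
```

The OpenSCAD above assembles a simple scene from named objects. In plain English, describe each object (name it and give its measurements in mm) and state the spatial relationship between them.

A is a box-shaped house frame (walls only): outside footprint 2400×4740 mm, wall height 2480 mm, wall thickness 178 mm. The two y-facing walls run the full x-width; the two x-facing walls fit between the inner faces of the y-facing walls.

The house frame has a circular hole of radius 196 mm through its front wall, centred at (x = 901, z = 1652).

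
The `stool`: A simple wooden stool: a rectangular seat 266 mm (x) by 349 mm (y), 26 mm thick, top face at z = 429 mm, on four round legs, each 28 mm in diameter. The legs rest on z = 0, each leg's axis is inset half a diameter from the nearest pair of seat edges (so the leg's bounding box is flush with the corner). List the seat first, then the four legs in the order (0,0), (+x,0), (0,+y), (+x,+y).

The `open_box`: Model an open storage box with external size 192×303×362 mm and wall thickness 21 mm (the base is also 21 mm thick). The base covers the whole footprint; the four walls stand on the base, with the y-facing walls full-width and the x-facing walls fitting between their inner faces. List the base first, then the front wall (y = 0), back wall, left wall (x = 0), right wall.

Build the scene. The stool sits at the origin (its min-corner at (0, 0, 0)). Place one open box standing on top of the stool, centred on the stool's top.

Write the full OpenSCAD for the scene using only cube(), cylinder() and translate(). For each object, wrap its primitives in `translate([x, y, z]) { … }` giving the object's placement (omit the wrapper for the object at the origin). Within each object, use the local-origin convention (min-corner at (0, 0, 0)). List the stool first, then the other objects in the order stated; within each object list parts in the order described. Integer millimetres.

translate([0, 0, 403]) cube([266, 349, 26]);
translate([14, 14, 0]) cylinder(h = 403, r = 14);
translate([252, 14, 0]) cylinder(h = 403, r = 14);
translate([14, 335, 0]) cylinder(h = 403, r = 14);
translate([252, 335, 0]) cylinder(h = 403, r = 14);
translate([37, 23, 429]) {
  cube([192, 303, 21]);
  translate([0, 0, 21]) cube([192, 21, 341]);
  translate([0, 282, 21]) cube([192, 21, 341]);
  translate([0, 21, 21]) cube([21, 261, 341]);
  translate([171, 21, 21]) cube([21, 261, 341]);
}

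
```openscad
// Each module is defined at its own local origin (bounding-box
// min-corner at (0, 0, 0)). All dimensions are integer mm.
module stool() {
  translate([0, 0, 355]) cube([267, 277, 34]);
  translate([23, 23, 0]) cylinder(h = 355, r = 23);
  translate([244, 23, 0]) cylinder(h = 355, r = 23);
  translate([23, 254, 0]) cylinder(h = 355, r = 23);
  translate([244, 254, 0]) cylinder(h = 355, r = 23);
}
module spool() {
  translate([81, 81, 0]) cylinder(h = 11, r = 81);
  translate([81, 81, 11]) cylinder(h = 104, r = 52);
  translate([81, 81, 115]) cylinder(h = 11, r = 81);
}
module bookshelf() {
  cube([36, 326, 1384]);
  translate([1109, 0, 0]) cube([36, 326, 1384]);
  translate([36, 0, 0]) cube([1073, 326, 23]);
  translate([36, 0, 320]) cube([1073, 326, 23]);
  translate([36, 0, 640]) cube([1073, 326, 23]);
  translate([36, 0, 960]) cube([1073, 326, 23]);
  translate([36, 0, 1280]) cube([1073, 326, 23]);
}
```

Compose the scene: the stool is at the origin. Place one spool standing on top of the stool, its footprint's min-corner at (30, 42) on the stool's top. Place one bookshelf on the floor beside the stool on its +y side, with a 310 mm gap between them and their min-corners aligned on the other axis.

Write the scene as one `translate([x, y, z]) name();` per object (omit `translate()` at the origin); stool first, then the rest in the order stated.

stool();
translate([30, 42, 389]) spool();
translate([0, 587, 0]) bookshelf();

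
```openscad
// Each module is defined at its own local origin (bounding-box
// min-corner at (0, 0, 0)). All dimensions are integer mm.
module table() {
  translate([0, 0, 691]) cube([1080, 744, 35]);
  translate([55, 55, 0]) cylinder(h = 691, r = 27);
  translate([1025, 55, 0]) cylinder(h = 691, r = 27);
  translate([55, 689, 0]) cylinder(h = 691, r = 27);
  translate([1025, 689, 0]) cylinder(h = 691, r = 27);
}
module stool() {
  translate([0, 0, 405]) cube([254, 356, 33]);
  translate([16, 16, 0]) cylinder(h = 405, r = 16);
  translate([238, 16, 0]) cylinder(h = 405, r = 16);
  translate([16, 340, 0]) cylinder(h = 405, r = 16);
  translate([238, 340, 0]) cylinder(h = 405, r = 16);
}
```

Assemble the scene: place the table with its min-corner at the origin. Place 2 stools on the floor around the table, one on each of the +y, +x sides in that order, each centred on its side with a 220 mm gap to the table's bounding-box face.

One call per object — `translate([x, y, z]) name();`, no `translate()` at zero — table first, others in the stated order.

table();
translate([413, 964, 0]) stool();
translate([1300, 194, 0]) stool();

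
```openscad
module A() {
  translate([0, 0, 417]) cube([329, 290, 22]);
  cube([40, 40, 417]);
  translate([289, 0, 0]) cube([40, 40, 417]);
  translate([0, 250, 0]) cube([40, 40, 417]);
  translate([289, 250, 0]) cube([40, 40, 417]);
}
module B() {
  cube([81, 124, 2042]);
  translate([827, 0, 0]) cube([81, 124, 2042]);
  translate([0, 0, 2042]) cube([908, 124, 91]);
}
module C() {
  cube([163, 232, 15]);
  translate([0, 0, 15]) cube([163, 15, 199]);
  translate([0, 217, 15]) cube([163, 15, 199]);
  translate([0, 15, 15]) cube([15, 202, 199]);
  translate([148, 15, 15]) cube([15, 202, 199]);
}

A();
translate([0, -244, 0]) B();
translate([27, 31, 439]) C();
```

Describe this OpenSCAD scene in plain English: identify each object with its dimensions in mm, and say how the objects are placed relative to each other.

A is a simple wooden stool: a rectangular seat 329 mm (x) by 290 mm (y), 22 mm thick, top face at z = 439 mm, on four square legs, each 40×40 mm in cross-section. The legs rest on z = 0, each flush with a corner of the seat.

B is a door frame. The clear opening is 746 mm wide and 2042 mm high. Two 81 mm wide jambs, 124 mm deep, stand either side of the opening from the floor to the top of the opening. A 91 mm thick head sits across the top of both jambs, spanning the full outside width of the frame.

C is an open storage box with external size 163×232×214 mm and wall thickness 15 mm (the base is also 15 mm thick). The base covers the whole footprint; the four walls stand on the base, with the y-facing walls full-width and the x-facing walls fitting between their inner faces.

The door frame is on the floor beside the stool on its −y side. The open box is on top of the stool.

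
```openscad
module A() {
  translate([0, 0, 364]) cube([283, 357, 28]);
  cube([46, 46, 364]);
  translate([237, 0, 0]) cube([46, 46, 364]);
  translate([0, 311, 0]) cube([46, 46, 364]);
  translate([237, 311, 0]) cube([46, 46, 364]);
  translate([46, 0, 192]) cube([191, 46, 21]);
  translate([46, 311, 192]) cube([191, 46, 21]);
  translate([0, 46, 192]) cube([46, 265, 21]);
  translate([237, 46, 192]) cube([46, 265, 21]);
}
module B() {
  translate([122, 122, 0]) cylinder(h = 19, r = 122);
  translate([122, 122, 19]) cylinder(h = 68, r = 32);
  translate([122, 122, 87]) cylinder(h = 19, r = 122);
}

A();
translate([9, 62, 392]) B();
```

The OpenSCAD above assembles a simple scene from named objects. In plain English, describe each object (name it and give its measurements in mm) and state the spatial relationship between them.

A is a four-legged stool. The seat is a 283×357×28 mm slab whose top surface is at z = 392 mm; four square legs, each 46×46 mm in cross-section, run from the floor (z = 0) to the underside of the seat, each flush with a corner of the seat. Four stretchers, 46 mm wide and 21 mm tall, connect adjacent legs with their undersides at z = 192 mm, each running between the inner faces of the legs it joins and aligned with the legs' outer faces on the other axis.

B is a spool: two coaxial disc flanges of radius 122 mm and thickness 19 mm, joined by a core cylinder of radius 32 mm and height 68 mm. The lower flange rests on z = 0 and the three cylinders share a vertical axis.

The spool is on top of the stool.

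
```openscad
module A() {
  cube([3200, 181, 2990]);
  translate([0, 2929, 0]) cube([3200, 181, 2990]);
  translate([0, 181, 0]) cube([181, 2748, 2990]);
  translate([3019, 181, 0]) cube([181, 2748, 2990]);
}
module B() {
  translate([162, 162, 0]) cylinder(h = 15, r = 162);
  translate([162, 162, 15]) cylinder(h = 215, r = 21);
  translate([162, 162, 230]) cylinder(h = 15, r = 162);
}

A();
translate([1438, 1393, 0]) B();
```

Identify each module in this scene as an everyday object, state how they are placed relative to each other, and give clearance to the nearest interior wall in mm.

Clearances: x = 1257, y = 1212; minimum 1212 mm.

A is a house frame. B is a spool. The spool sits inside the house frame, centred. The clearance to the nearest interior wall is 1212 mm.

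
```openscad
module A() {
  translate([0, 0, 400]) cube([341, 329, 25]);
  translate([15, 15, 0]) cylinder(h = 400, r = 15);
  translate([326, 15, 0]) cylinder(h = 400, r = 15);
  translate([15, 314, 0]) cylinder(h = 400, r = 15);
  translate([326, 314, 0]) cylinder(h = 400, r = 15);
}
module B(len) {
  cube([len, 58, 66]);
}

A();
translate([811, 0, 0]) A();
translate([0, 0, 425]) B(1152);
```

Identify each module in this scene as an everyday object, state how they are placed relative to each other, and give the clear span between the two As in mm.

Second stool starts at x = 811; first ends at x = 341; clear span = 811 − 341 = 470 mm.

A is a stool. B is a beam. A beam spans the tops of two stools. The clear span between the two stools is 470 mm.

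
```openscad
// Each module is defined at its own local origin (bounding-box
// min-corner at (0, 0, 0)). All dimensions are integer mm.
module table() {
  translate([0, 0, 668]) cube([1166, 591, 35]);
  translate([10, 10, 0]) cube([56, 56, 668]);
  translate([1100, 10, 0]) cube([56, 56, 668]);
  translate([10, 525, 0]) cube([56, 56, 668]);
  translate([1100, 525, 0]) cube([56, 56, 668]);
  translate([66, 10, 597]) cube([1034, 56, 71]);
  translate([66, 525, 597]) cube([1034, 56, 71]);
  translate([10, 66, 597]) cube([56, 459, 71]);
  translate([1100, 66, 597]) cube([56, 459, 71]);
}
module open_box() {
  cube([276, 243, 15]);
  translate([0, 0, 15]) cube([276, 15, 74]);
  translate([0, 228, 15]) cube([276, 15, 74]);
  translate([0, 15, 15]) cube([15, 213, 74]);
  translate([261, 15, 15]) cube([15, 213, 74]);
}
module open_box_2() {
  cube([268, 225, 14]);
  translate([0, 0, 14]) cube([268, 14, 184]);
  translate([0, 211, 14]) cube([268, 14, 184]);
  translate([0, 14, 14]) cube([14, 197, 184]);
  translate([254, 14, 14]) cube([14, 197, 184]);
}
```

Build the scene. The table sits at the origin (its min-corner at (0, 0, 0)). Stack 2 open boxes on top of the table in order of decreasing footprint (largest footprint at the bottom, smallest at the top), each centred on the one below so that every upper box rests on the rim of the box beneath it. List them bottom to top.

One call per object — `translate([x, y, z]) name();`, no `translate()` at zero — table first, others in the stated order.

table();
translate([445, 174, 703]) open_box();
translate([449, 183, 792]) open_box_2();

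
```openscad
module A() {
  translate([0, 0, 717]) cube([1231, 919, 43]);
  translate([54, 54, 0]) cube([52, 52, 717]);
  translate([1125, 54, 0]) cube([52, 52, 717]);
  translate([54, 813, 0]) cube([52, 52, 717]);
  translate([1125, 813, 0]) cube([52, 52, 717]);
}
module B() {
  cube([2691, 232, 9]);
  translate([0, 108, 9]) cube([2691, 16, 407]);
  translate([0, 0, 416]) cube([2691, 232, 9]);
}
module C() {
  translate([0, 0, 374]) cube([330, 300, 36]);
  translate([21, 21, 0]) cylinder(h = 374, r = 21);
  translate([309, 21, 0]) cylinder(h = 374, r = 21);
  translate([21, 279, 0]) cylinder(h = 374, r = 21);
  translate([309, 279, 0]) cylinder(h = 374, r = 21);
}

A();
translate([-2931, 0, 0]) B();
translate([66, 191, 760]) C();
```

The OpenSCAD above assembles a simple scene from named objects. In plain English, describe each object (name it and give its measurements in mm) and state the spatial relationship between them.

A is a rectangular dining table. The top is 1231×919×43 mm with its upper surface at z = 760 mm. It stands on four 52×52 mm square legs, each inset 54 mm from the nearest pair of top edges, running from the floor to the underside of the top.

B is an I-beam lying along x, 2691 mm long. Overall section height 425 mm. Two flanges 232 mm wide (y) and 9 mm thick, one on the floor and one at the top; a web 16 mm thick runs between them, centred on the flange width.

C is a four-legged stool. The seat is a 330×300×36 mm slab whose top surface is at z = 410 mm; four round legs, each 42 mm in diameter, run from the floor (z = 0) to the underside of the seat, each leg's axis is inset half a diameter from the nearest pair of seat edges (so the leg's bounding box is flush with the corner).

The I-beam is on the floor beside the table on its −x side. The stool is on top of the table.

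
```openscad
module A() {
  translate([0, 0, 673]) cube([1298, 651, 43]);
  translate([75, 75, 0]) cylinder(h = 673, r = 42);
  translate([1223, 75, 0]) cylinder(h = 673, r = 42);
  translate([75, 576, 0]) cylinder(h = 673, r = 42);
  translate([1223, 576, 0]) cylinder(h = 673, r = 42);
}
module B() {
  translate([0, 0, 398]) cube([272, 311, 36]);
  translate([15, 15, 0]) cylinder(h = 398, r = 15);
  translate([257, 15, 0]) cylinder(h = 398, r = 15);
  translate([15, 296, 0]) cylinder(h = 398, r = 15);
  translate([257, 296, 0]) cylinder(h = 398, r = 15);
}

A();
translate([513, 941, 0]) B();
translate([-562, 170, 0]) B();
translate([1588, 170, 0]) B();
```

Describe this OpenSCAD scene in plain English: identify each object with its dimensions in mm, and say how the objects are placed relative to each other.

A is a table with a 1298×651 mm rectangular top, 43 mm thick, top surface at z = 716 mm, supported by four round legs of 84 mm diameter, each leg's bounding box inset 33 mm from the nearest pair of top edges, running from the floor.

B is a four-legged stool. The seat is 272×311 mm, 36 mm thick, top at z = 434 mm. It stands on four round legs, each 30 mm in diameter, from z = 0 to the seat underside, each leg's axis is inset half a diameter from the nearest pair of seat edges (so the leg's bounding box is flush with the corner).

Three stools sit around the table at the +y, −x, +x sides.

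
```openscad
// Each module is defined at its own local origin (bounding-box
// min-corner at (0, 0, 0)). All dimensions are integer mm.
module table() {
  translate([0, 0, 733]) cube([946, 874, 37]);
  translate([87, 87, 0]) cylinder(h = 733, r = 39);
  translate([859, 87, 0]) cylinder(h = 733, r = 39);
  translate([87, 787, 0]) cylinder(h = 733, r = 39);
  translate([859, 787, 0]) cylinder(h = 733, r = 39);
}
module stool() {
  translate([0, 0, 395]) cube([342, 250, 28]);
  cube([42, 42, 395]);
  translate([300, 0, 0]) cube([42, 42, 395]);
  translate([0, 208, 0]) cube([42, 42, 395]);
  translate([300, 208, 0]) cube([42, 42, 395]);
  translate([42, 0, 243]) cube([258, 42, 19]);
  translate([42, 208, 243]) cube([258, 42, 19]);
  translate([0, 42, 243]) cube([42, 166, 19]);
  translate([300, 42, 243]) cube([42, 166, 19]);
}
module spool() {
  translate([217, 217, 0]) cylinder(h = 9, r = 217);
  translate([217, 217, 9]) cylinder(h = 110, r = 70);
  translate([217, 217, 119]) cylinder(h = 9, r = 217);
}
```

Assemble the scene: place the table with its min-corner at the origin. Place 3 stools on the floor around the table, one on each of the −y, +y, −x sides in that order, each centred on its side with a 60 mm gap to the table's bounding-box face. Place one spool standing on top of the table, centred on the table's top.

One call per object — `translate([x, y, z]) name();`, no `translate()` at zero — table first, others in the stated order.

table();
translate([302, -310, 0]) stool();
translate([302, 934, 0]) stool();
translate([-402, 312, 0]) stool();
translate([256, 220, 770]) spool();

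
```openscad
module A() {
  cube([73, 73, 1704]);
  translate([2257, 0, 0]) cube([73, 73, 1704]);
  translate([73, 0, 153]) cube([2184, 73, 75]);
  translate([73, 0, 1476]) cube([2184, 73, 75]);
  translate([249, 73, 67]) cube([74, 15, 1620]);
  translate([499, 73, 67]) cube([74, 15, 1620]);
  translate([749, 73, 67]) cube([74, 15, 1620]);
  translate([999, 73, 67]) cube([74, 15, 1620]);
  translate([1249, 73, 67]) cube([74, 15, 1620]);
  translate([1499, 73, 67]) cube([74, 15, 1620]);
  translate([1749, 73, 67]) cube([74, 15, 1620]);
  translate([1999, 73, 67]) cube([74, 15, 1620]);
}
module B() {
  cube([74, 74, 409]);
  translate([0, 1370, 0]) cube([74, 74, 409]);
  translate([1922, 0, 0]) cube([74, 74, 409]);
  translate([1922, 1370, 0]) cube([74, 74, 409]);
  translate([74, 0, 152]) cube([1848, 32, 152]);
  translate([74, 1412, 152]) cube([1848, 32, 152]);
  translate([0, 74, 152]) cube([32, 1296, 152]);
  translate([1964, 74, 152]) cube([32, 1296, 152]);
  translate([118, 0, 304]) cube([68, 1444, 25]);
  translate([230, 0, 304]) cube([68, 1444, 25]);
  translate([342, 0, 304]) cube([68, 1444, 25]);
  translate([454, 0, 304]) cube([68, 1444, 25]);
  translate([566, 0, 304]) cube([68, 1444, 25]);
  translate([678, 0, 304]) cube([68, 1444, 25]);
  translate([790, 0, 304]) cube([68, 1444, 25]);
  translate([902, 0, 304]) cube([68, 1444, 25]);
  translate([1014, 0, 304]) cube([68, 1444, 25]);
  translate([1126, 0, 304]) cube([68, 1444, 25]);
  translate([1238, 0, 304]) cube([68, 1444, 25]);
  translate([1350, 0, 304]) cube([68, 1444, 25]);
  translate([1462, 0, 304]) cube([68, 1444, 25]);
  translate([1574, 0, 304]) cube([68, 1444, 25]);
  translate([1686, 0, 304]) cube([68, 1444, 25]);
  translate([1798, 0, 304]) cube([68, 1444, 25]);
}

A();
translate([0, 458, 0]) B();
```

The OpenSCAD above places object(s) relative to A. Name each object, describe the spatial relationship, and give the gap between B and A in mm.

The bed frame's nearest face is 370 mm from the fence section's +y face.

A is a fence section. B is a bed frame. The bed frame is on the floor beside the fence section on its +y side. The gap between the bed frame and the fence section is 370 mm.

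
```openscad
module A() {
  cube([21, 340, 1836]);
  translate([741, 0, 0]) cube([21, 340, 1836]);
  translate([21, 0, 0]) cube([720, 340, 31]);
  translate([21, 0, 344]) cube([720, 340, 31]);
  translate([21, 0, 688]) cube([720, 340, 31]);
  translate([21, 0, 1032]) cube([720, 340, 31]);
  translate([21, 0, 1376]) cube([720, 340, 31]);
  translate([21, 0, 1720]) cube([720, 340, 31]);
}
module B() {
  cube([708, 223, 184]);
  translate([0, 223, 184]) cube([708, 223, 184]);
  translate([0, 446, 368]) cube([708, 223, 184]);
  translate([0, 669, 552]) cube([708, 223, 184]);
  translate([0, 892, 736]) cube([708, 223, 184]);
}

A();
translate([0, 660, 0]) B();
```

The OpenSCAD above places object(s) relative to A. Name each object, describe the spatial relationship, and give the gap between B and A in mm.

The staircase's nearest face is 320 mm from the bookshelf's +y face.

A is a bookshelf. B is a staircase. The staircase is on the floor beside the bookshelf on its +y side. The gap between the staircase and the bookshelf is 320 mm.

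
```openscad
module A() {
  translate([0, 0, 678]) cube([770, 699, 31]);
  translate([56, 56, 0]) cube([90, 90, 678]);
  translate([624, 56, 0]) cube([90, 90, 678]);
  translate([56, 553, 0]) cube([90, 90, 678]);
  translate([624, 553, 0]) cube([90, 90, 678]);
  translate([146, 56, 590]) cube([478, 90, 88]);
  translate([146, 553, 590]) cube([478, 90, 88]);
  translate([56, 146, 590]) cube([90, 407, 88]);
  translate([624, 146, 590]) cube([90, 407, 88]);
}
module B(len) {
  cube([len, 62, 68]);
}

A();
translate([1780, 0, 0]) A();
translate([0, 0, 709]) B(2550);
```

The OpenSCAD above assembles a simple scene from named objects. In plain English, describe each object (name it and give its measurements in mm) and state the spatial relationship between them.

A is a table with a 770×699 mm rectangular top, 31 mm thick, top surface at z = 709 mm, supported by four 90×90 mm square legs, each inset 56 mm from the nearest pair of top edges, running from the floor. Four apron rails, 90 mm thick and 88 mm tall, run between adjacent legs with their top edges flush with the underside of the top and their outer faces flush with the legs' outer faces.

B is a rectangular beam 2550 mm long (x), 62 mm deep (y), 68 mm thick (z).

The beam spans the tops of two tables placed 1010 mm apart, resting at z = 709 mm.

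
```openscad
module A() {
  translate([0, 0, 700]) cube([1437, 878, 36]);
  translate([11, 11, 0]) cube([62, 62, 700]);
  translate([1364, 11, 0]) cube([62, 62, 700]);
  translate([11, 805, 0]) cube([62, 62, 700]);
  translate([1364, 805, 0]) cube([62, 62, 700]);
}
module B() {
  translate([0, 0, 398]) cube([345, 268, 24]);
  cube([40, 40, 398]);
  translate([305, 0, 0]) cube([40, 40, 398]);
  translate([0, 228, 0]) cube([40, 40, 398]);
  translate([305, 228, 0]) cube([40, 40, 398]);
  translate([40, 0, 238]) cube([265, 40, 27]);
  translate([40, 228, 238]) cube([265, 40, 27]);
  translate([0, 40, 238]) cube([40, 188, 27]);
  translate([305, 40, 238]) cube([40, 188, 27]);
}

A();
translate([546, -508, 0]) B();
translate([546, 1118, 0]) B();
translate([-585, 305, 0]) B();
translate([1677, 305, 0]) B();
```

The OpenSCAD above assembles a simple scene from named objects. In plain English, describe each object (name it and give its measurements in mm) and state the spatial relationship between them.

A is a table with a 1437×878 mm rectangular top, 36 mm thick, top surface at z = 736 mm, supported by four 62×62 mm square legs, each inset 11 mm from the nearest pair of top edges, running from the floor.

B is a four-legged stool. The seat is a 345×268×24 mm slab whose top surface is at z = 422 mm; four square legs, each 40×40 mm in cross-section, run from the floor (z = 0) to the underside of the seat, each flush with a corner of the seat. Four stretchers, 40 mm wide and 27 mm tall, connect adjacent legs with their undersides at z = 238 mm, each running between the inner faces of the legs it joins and aligned with the legs' outer faces on the other axis.

Four stools sit around the table at the −y, +y, −x, +x sides.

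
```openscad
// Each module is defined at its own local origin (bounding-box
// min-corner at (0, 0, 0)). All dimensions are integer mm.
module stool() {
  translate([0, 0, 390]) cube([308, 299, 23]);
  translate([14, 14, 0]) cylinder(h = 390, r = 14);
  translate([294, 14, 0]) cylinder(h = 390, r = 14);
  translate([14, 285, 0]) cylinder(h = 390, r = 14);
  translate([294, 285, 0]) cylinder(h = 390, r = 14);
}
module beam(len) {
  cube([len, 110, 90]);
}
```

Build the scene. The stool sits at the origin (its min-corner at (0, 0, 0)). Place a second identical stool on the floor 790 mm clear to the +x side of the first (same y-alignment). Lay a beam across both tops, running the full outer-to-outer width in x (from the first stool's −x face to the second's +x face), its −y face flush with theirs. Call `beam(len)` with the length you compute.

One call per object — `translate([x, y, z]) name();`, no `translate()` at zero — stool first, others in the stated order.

stool();
translate([1098, 0, 0]) stool();
translate([0, 0, 413]) beam(1406);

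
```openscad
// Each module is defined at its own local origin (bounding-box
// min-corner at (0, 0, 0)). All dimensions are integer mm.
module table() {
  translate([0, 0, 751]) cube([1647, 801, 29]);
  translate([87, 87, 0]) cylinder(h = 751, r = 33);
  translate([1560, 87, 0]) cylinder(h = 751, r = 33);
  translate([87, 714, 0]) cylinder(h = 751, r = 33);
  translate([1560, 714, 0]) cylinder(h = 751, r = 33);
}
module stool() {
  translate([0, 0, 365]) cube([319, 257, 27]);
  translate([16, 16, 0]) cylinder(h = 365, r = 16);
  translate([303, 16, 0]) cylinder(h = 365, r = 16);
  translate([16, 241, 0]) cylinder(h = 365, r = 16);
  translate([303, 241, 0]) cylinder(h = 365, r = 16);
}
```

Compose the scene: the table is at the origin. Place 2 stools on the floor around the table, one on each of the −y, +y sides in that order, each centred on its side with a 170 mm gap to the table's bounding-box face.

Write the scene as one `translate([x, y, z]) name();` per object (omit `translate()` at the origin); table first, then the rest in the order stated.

table();
translate([664, -427, 0]) stool();
translate([664, 971, 0]) stool();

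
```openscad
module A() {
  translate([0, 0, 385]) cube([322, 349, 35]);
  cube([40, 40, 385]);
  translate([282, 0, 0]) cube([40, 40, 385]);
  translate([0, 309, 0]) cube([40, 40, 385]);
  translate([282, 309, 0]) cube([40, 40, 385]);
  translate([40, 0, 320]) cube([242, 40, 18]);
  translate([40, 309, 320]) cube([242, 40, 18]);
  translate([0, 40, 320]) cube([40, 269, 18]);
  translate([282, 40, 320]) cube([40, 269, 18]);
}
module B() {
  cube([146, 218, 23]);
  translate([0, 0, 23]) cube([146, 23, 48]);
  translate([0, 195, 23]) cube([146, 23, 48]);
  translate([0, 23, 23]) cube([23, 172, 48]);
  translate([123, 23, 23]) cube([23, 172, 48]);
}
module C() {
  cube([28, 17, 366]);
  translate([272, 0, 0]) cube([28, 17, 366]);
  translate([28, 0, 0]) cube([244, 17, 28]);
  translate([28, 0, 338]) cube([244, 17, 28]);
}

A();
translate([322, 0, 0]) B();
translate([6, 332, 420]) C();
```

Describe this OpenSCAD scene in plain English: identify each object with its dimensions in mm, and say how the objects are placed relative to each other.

A is a four-legged stool. The seat is a 322×349×35 mm slab whose top surface is at z = 420 mm; four square legs, each 40×40 mm in cross-section, run from the floor (z = 0) to the underside of the seat, each flush with a corner of the seat. Four stretchers, 40 mm wide and 18 mm tall, connect adjacent legs with their undersides at z = 320 mm, each running between the inner faces of the legs it joins and aligned with the legs' outer faces on the other axis.

B is an open-topped rectangular box: outside dimensions 146×218×71 mm, with a uniform wall and base thickness of 23 mm. The base is a full 146×218 slab on the floor; four walls sit on top of the base. The front and back walls (the −y and +y sides) span the full width; the two side walls fit between them.

C is a picture frame with a 244×310 mm rectangular opening (x by z) and a uniform 28 mm border on every side. Frame depth is 17 mm along y. It is built from two vertical stiles running the full outside height and two horizontal rails spanning the gap between the stiles.

The open box is against the stool's +x side, with their −y faces flush. The picture frame is on top of the stool.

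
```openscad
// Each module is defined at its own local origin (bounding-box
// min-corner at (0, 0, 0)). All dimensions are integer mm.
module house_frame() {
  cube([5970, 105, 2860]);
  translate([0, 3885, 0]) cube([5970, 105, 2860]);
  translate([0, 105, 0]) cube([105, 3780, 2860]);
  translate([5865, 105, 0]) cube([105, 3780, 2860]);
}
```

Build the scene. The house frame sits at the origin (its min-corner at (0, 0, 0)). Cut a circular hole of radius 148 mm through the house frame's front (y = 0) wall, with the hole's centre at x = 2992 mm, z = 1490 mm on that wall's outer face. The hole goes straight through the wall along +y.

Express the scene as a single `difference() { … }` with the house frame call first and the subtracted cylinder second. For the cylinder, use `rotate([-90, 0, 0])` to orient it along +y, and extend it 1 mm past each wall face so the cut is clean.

difference() {
  house_frame();
  translate([2992, -1, 1490]) rotate([-90, 0, 0]) cylinder(h = 107, r = 148);
}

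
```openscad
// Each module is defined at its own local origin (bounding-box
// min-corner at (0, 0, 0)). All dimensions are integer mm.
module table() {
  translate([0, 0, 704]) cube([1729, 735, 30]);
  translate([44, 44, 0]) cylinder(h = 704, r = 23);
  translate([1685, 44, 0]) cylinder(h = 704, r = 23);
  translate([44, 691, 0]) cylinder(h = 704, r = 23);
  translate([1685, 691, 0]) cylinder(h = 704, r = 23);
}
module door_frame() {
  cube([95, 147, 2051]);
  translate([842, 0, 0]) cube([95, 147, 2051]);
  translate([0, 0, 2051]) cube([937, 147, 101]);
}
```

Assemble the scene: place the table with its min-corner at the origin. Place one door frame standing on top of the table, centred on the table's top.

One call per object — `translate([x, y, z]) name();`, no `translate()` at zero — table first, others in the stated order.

table();
translate([396, 294, 734]) door_frame();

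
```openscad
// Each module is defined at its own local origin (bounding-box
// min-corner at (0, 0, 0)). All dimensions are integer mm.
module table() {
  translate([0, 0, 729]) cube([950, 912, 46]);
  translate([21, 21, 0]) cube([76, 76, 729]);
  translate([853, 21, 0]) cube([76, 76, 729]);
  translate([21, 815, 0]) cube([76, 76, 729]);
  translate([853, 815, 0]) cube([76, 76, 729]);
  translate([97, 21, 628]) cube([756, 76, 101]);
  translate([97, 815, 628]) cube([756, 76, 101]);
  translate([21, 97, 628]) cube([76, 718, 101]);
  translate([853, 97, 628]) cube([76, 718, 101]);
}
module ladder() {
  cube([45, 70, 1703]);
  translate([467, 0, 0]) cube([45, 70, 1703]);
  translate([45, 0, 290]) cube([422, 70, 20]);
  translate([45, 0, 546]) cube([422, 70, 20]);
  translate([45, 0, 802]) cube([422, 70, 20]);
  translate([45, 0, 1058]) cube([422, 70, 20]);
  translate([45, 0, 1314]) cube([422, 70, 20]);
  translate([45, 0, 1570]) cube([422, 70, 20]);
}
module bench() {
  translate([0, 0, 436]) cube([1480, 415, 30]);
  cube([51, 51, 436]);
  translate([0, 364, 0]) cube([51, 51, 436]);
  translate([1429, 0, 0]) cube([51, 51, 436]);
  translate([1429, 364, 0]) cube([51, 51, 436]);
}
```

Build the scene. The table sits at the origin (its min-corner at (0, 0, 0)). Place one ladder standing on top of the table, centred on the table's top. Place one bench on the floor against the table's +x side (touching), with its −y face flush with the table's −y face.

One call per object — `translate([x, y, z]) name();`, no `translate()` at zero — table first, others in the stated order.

table();
translate([219, 421, 775]) ladder();
translate([950, 0, 0]) bench();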